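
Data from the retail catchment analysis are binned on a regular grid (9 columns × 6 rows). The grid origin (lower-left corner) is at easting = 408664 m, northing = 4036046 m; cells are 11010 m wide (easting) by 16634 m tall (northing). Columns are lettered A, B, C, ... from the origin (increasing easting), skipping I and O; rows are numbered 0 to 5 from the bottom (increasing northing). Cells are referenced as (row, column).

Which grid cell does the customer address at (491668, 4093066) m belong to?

(3, H)

Column index: ⌊(491668 − 408664) / 11010⌋ = ⌊7.539⌋ = 7 → column H
Row offset from origin: ⌊(4093066 − 4036046) / 16634⌋ = ⌊3.428⌋ = 3 → row 3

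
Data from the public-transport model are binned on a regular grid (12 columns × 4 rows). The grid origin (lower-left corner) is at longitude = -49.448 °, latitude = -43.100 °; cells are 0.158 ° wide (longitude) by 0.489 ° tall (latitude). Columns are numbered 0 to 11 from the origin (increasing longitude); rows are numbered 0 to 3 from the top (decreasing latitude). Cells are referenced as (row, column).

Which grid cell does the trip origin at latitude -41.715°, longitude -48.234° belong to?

Column index: ⌊(-48.234 − -49.448) / 0.158⌋ = ⌊7.684⌋ = 7
Row offset from origin: ⌊(-41.715 − -43.100) / 0.489⌋ = ⌊2.832⌋ = 2 → row 1 (counted from top)

(1, 7)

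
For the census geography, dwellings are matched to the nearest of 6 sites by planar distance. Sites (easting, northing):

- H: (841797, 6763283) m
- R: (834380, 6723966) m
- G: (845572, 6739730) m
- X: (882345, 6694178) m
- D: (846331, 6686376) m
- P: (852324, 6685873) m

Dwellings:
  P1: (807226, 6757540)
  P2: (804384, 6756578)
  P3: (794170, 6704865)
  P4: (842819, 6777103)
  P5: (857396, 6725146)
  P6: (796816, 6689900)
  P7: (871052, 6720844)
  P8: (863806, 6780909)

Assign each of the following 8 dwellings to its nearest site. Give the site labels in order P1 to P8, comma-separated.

H, H, R, H, G, D, X, H

P1 → H (d²=1228136090.00)
P2 → H (d²=1444689594.00)
P3 → R (d²=1981692301.00)
P4 → H (d²=192036884.00)
P5 → G (d²=352500032.00)
P6 → D (d²=2464153801.00)
P7 → X (d²=838607405.00)
P8 → H (d²=795071957.00)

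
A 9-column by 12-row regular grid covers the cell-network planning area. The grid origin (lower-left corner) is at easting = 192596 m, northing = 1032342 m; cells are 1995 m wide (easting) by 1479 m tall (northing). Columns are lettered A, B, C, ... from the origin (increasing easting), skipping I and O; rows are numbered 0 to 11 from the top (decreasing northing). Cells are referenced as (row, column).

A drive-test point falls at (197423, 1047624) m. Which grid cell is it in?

Column index: ⌊(197423 − 192596) / 1995⌋ = ⌊2.420⌋ = 2 → column C
Row offset from origin: ⌊(1047624 − 1032342) / 1479⌋ = ⌊10.333⌋ = 10 → row 1 (counted from top)

(1, C)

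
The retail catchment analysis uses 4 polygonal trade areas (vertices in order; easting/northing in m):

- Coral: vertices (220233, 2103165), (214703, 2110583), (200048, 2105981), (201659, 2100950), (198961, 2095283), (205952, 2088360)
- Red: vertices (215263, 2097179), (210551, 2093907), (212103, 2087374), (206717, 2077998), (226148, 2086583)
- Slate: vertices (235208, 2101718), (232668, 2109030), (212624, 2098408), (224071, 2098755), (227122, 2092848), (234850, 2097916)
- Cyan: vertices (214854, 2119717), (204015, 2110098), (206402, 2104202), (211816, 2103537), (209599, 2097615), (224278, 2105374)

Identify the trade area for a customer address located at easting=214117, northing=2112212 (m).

Cyan

Cast a ray rightward from (214117, 2112212). For each polygon, the edges (by vertex number in listed order) whose endpoints lie on opposite sides of northing = 2112212, where each meets that height, and whether that is right or left of the point:
Coral: no edge straddles that height → 0 crossings.
Red: no edge straddles that height → 0 crossings.
Slate: no edge straddles that height → 0 crossings.
Cyan: 1–2 at easting≈206397.1 (left), 6–1 at easting≈219785.1 (right) → 1 crossing.
Only Cyan has an odd count, so the point is inside Cyan.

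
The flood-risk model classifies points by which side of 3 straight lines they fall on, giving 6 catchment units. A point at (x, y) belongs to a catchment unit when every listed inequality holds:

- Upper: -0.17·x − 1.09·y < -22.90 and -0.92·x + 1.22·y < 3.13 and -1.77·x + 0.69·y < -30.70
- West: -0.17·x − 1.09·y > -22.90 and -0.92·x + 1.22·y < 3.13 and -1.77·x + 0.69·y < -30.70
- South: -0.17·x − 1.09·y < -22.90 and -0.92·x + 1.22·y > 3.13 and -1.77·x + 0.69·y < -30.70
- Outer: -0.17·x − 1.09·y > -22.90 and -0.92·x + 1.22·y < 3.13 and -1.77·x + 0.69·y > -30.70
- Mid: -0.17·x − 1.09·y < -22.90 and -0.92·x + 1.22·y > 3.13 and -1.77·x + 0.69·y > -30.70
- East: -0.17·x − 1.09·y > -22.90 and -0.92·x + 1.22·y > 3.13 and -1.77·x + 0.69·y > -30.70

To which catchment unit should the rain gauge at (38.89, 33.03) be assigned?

South

-0.17·38.89 − 1.09·33.03 = -42.614, which is < -22.90
-0.92·38.89 + 1.22·33.03 = 4.518, which is > 3.13
-1.77·38.89 + 0.69·33.03 = -46.045, which is < -30.70
This sign pattern matches South.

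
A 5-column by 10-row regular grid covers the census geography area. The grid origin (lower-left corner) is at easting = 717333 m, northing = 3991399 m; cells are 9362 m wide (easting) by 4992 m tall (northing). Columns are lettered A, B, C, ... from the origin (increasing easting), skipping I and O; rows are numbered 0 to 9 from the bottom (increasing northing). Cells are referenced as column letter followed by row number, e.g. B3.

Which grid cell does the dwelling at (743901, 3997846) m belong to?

C1

Column index: ⌊(743901 − 717333) / 9362⌋ = ⌊2.838⌋ = 2 → column C
Row offset from origin: ⌊(3997846 − 3991399) / 4992⌋ = ⌊1.291⌋ = 1 → row 1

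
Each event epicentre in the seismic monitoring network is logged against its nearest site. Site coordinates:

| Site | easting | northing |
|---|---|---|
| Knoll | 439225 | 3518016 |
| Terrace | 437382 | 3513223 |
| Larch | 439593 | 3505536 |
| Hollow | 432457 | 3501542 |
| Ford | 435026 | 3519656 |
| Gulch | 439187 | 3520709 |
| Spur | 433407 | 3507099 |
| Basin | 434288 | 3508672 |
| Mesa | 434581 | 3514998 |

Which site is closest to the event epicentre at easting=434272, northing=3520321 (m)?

Squared distances to each site:
Knoll: 29845234.000; Terrace: 60053704.000; Larch: 246909266.000; Hollow: 355945066.000; Ford: 1010741.000; Gulch: 24307769.000; Spur: 175569509.000; Basin: 135699457.000; Mesa: 28429810.000.
Minimum at Ford.

Ford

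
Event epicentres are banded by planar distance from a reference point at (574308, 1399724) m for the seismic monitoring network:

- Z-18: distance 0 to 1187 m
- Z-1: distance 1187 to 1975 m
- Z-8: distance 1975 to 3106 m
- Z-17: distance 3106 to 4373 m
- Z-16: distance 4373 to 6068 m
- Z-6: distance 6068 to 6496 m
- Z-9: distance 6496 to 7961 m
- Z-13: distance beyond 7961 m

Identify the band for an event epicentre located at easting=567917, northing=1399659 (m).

Z-6

Distance = √((567917−574308)² + (1399659−1399724)²) = √(40844881.000 + 4225.000) = 6391.331 m.
6068 ≤ 6391.331 < 6496 → Z-6.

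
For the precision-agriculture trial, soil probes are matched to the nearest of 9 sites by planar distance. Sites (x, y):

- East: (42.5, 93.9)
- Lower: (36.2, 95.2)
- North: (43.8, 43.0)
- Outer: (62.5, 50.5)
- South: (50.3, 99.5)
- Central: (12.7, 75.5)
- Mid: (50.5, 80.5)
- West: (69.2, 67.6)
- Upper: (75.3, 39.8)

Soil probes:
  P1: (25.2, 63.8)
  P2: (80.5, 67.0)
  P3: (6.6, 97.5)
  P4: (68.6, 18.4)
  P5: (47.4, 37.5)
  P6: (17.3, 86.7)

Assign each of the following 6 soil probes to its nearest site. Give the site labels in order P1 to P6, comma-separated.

P1 → Central (d²=293.14)
P2 → West (d²=128.05)
P3 → Central (d²=521.21)
P4 → Upper (d²=502.85)
P5 → North (d²=43.21)
P6 → Central (d²=146.60)

Central, West, Central, Upper, North, Central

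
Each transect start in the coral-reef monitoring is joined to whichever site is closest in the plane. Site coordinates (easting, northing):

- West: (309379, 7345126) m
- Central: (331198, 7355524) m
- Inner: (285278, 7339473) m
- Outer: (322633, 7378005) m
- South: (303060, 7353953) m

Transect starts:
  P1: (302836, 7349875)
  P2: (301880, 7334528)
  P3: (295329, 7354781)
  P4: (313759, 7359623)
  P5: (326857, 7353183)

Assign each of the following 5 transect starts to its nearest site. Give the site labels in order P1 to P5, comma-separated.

South, West, South, South, Central

P1 → South (d²=16680260.00)
P2 → West (d²=168552605.00)
P3 → South (d²=60453945.00)
P4 → South (d²=146617501.00)
P5 → Central (d²=24324562.00)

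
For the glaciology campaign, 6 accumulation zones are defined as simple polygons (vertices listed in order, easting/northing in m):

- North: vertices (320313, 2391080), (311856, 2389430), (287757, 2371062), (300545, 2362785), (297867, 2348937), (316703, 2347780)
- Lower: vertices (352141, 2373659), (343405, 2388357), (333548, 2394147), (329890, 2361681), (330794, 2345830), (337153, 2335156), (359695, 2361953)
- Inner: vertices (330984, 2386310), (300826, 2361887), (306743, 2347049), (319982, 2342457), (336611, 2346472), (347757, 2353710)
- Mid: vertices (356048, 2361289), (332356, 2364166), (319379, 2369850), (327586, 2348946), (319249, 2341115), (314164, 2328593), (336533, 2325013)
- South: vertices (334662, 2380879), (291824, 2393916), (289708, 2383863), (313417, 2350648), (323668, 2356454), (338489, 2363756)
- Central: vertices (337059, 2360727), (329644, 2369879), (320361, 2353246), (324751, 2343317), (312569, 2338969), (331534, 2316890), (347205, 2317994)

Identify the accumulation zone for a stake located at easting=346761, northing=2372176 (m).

Lower

Cast a ray rightward from (346761, 2372176). For each polygon, the edges (by vertex number in listed order) whose endpoints lie on opposite sides of northing = 2372176, where each meets that height, and whether that is right or left of the point:
North: 2–3 at easting≈289218.6 (left), 6–1 at easting≈318736.9 (left) → 0 crossings.
Lower: 3–4 at easting≈331072.5 (left), 7–1 at easting≈353098.0 (right) → 1 crossing.
Inner: 1–2 at easting≈313531.1 (left), 6–1 at easting≈338256.1 (left) → 0 crossings.
Mid: no edge straddles that height → 0 crossings.
South: 3–4 at easting≈298050.2 (left), 6–1 at easting≈336607.1 (left) → 0 crossings.
Central: no edge straddles that height → 0 crossings.
Only Lower has an odd count, so the point is inside Lower.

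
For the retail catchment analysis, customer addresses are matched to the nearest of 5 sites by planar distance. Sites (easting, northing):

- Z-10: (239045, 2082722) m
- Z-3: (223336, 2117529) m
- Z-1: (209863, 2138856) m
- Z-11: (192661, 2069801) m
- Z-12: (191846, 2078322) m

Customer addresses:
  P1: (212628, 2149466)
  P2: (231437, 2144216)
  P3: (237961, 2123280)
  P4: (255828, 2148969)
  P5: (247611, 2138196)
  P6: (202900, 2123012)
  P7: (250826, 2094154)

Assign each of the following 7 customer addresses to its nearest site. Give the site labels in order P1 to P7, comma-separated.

Z-1, Z-1, Z-3, Z-3, Z-3, Z-1, Z-10

P1 → Z-1 (d²=120217325.00)
P2 → Z-1 (d²=494167076.00)
P3 → Z-3 (d²=246964626.00)
P4 → Z-3 (d²=2044203664.00)
P5 → Z-3 (d²=1016400514.00)
P6 → Z-1 (d²=299515705.00)
P7 → Z-10 (d²=269482585.00)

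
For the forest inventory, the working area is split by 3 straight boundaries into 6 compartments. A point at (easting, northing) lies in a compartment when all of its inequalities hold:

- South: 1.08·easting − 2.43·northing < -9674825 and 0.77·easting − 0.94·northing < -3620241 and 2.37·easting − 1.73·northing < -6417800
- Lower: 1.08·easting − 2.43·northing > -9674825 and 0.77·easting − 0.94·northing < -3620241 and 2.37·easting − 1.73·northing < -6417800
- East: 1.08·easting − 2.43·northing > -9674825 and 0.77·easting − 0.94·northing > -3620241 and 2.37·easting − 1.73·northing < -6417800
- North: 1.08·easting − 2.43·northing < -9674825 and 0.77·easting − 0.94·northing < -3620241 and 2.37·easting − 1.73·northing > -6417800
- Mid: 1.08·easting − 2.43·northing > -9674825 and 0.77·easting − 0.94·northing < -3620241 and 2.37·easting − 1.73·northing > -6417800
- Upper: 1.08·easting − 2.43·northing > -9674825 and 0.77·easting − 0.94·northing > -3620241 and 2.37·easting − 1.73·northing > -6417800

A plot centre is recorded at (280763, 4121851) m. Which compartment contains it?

1.08·280763 − 2.43·4121851 = -9712873.890, which is < -9674825
0.77·280763 − 0.94·4121851 = -3658352.430, which is < -3620241
2.37·280763 − 1.73·4121851 = -6465393.920, which is < -6417800
This sign pattern matches South.

South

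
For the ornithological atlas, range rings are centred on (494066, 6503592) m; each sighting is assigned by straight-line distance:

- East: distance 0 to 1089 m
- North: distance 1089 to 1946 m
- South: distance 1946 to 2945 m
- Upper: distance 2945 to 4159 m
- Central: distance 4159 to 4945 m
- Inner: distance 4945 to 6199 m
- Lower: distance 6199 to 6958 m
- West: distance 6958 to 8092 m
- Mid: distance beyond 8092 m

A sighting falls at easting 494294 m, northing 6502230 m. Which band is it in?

Distance = √((494294−494066)² + (6502230−6503592)²) = √(51984.000 + 1855044.000) = 1380.952 m.
1089 ≤ 1380.952 < 1946 → North.

North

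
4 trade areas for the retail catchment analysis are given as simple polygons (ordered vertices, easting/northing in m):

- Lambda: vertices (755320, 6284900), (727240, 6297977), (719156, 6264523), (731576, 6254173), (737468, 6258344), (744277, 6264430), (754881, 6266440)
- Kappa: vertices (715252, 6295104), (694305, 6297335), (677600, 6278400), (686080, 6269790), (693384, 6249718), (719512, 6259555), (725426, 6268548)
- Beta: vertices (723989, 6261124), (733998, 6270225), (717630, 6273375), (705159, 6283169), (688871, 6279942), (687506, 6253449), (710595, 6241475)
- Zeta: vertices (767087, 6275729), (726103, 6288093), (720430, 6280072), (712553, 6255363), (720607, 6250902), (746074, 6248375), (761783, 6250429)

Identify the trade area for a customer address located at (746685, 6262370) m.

Cast a ray rightward from (746685, 6262370). For each polygon, the edges (by vertex number in listed order) whose endpoints lie on opposite sides of northing = 6262370, where each meets that height, and whether that is right or left of the point:
Lambda: 3–4 at easting≈721739.6 (left), 5–6 at easting≈741972.3 (left) → 0 crossings.
Kappa: 4–5 at easting≈688780.1 (left), 6–7 at easting≈721363.2 (left) → 0 crossings.
Beta: 1–2 at easting≈725359.3 (left), 5–6 at easting≈687965.6 (left) → 0 crossings.
Zeta: 3–4 at easting≈714786.8 (left), 7–1 at easting≈764286.4 (right) → 1 crossing.
Only Zeta has an odd count, so the point is inside Zeta.

Zeta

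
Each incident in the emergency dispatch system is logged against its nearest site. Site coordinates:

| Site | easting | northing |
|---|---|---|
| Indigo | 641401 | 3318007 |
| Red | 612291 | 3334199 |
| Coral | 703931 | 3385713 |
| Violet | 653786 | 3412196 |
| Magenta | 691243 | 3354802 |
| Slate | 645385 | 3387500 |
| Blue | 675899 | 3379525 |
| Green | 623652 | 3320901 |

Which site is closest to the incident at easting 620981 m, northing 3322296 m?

Green

Squared distances to each site:
Indigo: 435371921.000; Red: 217197509.000; Coral: 10902418389.000; Violet: 9158178025.000; Magenta: 5993388680.000; Slate: 4847116832.000; Blue: 6291145165.000; Green: 9080266.000.
Minimum at Green.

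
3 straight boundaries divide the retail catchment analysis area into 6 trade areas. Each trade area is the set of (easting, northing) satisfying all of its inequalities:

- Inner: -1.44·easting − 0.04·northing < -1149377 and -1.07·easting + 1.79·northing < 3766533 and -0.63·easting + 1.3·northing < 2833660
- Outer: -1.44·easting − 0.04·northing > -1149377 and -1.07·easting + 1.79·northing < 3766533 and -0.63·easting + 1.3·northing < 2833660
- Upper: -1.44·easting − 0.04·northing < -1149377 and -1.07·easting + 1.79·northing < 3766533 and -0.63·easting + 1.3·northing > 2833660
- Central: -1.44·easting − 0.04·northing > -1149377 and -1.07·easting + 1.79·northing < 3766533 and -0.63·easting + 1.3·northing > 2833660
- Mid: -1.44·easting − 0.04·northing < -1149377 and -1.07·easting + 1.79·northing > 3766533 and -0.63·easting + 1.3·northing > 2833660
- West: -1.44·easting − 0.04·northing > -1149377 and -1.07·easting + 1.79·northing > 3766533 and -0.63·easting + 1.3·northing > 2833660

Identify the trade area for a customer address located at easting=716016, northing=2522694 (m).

-1.44·716016 − 0.04·2522694 = -1131970.800, which is > -1149377
-1.07·716016 + 1.79·2522694 = 3749485.140, which is < 3766533
-0.63·716016 + 1.3·2522694 = 2828412.120, which is < 2833660
This sign pattern matches Outer.

Outer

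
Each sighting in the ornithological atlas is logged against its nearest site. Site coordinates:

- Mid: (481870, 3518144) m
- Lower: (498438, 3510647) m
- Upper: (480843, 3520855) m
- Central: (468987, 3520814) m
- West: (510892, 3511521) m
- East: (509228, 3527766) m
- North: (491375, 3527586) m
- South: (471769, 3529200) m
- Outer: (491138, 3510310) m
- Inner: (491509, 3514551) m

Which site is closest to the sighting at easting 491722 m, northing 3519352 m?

Squared distances to each site:
Mid: 98521168.000; Lower: 120881681.000; Upper: 120611650.000; Central: 519017669.000; West: 428813461.000; East: 377255432.000; North: 67919165.000; South: 495105313.000; Outer: 82098820.000; Inner: 23094970.000.
Minimum at Inner.

Inner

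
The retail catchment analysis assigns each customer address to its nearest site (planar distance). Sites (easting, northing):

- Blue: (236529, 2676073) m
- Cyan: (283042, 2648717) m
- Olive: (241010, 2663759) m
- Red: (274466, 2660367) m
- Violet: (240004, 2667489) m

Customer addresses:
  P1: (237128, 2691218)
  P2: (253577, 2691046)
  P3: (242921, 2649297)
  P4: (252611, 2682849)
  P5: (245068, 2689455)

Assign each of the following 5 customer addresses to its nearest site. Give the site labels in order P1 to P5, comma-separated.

P1 → Blue (d²=229729826.00)
P2 → Blue (d²=514825033.00)
P3 → Olive (d²=212801365.00)
P4 → Blue (d²=304544900.00)
P5 → Blue (d²=251992445.00)

Blue, Blue, Olive, Blue, Blue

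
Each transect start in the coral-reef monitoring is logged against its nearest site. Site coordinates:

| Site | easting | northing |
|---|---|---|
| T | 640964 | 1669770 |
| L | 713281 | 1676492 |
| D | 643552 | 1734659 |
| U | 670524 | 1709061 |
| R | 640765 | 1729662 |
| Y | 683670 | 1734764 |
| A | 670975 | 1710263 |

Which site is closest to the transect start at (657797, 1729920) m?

D

Squared distances to each site:
T: 3901372389.000; L: 5933025440.000; D: 225378146.000; U: 597074410.000; R: 290155588.000; Y: 692876465.000; A: 560057333.000.
Minimum at D.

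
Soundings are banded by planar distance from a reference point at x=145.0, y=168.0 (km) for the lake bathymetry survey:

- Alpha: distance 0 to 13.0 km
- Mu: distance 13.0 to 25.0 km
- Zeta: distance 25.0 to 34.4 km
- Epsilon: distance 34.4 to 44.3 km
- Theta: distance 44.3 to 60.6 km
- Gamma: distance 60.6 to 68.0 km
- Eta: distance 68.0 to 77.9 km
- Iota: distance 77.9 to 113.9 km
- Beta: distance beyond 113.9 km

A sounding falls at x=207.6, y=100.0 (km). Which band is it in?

Distance = √((207.6−145.0)² + (100.0−168.0)²) = √(3918.760 + 4624.000) = 92.427 km.
77.9 ≤ 92.427 < 113.9 → Iota.

Iota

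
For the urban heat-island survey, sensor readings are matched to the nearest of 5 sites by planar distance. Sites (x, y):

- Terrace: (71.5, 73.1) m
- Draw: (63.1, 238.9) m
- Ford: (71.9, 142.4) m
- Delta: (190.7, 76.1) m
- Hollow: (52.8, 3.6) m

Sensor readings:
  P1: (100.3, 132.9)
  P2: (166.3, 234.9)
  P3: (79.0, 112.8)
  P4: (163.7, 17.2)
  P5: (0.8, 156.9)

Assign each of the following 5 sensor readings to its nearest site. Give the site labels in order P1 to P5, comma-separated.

P1 → Ford (d²=896.81)
P2 → Draw (d²=10666.24)
P3 → Ford (d²=926.57)
P4 → Delta (d²=4198.21)
P5 → Ford (d²=5265.46)

Ford, Draw, Ford, Delta, Ford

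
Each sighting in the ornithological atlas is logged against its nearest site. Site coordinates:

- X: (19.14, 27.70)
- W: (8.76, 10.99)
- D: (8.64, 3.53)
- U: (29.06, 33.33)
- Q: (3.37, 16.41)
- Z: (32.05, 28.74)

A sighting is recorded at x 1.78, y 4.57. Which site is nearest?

Squared distances to each site:
X: 836.366; W: 89.937; D: 48.141; U: 1571.336; Q: 142.714; Z: 1500.462.
Minimum at D.

D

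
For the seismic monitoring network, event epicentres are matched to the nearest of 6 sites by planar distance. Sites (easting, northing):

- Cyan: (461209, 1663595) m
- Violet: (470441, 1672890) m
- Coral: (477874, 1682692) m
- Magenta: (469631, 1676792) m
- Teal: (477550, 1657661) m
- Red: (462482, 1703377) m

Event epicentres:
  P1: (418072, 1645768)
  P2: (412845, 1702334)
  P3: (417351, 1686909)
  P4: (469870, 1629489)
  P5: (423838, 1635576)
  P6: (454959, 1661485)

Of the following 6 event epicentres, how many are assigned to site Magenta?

0

P1 → Cyan
P2 → Red
P3 → Red
P4 → Teal
P5 → Cyan
P6 → Cyan
0 of the 6 go to Magenta.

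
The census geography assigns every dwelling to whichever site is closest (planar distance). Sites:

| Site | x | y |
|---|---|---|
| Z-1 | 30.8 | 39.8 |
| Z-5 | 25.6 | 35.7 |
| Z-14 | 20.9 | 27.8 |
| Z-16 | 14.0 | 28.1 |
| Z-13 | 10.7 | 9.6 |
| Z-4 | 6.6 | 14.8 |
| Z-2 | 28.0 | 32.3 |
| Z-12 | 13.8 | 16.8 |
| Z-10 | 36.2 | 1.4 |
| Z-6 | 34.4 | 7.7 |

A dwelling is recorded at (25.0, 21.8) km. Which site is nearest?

Squared distances to each site:
Z-1: 357.640; Z-5: 193.570; Z-14: 52.810; Z-16: 160.690; Z-13: 353.330; Z-4: 387.560; Z-2: 119.250; Z-12: 150.440; Z-10: 541.600; Z-6: 287.170.
Minimum at Z-14.

Z-14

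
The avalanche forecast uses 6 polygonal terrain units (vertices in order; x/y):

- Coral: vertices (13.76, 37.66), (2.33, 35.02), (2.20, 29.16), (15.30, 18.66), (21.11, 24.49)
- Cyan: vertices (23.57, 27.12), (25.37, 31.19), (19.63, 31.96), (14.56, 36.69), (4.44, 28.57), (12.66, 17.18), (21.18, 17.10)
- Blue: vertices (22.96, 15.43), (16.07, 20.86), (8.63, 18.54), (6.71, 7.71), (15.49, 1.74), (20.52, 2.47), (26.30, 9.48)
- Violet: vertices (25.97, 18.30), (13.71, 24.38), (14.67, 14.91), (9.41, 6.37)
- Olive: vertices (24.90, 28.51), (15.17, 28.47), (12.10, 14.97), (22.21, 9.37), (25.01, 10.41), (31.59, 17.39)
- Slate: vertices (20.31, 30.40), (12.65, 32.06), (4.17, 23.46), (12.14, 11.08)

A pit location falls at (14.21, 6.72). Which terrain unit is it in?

Cast a ray rightward from (14.21, 6.72). For each polygon, the edges (by vertex number in listed order) whose endpoints lie on opposite sides of y = 6.72, where each meets that height, and whether that is right or left of the point:
Coral: no edge straddles that height → 0 crossings.
Cyan: no edge straddles that height → 0 crossings.
Blue: 4–5 at x≈8.166 (left), 6–7 at x≈24.024 (right) → 1 crossing.
Violet: 3–4 at x≈9.626 (left), 4–1 at x≈9.896 (left) → 0 crossings.
Olive: no edge straddles that height → 0 crossings.
Slate: no edge straddles that height → 0 crossings.
Only Blue has an odd count, so the point is inside Blue.

Blue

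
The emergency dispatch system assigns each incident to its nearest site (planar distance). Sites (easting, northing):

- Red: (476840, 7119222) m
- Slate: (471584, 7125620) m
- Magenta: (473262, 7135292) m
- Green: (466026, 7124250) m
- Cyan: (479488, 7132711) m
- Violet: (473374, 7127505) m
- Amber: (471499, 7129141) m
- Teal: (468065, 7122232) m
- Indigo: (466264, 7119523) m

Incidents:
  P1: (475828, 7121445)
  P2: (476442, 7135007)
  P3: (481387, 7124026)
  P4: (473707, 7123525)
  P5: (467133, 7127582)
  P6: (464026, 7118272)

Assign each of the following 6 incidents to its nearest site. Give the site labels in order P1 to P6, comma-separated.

P1 → Red (d²=5965873.00)
P2 → Magenta (d²=10193625.00)
P3 → Red (d²=43753625.00)
P4 → Slate (d²=8896154.00)
P5 → Green (d²=12327673.00)
P6 → Indigo (d²=6573645.00)

Red, Magenta, Red, Slate, Green, Indigo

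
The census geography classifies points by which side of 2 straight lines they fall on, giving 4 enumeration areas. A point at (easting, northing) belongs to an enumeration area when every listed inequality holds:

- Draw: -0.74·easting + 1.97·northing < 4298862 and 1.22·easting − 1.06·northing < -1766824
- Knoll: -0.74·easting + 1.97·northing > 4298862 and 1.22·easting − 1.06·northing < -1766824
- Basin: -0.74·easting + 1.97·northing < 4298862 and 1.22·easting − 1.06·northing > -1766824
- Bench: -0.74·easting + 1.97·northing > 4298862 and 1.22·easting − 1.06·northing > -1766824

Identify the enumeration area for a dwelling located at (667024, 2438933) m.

Knoll

-0.74·667024 + 1.97·2438933 = 4311100.250, which is > 4298862
1.22·667024 − 1.06·2438933 = -1771499.700, which is < -1766824
This sign pattern matches Knoll.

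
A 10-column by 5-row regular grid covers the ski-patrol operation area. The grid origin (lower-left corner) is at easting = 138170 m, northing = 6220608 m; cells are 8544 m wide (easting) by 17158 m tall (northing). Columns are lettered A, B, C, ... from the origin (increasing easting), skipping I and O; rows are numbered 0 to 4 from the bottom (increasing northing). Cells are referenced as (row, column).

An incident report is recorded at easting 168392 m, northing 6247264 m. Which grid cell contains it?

Column index: ⌊(168392 − 138170) / 8544⌋ = ⌊3.537⌋ = 3 → column D
Row offset from origin: ⌊(6247264 − 6220608) / 17158⌋ = ⌊1.554⌋ = 1 → row 1

(1, D)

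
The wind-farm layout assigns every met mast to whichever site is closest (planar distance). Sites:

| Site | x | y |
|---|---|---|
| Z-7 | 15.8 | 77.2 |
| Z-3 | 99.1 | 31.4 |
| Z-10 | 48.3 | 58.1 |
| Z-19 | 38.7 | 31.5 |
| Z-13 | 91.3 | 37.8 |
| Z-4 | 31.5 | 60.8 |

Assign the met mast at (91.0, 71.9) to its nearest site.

Z-13

Squared distances to each site:
Z-7: 5683.130; Z-3: 1705.860; Z-10: 2013.730; Z-19: 4367.450; Z-13: 1162.900; Z-4: 3663.460.
Minimum at Z-13.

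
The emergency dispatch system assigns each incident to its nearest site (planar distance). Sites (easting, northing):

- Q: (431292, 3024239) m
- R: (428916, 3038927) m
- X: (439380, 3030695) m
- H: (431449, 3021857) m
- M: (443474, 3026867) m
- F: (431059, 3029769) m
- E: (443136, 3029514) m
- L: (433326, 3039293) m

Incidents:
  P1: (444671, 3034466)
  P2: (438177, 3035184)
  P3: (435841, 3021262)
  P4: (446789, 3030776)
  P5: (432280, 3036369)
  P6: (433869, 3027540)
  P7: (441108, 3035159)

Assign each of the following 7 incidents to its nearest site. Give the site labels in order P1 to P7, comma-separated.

P1 → E (d²=26878529.00)
P2 → X (d²=21598330.00)
P3 → H (d²=19643689.00)
P4 → E (d²=14937053.00)
P5 → L (d²=9643892.00)
P6 → F (d²=12864541.00)
P7 → X (d²=22913280.00)

E, X, H, E, L, F, X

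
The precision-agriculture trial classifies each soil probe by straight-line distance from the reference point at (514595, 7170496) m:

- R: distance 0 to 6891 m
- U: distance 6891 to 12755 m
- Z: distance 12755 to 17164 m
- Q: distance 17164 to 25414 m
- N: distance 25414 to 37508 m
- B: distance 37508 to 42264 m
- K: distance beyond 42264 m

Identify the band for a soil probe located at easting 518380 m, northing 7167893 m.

R

Distance = √((518380−514595)² + (7167893−7170496)²) = √(14326225.000 + 6775609.000) = 4593.673 m.
0 ≤ 4593.673 < 6891 → R.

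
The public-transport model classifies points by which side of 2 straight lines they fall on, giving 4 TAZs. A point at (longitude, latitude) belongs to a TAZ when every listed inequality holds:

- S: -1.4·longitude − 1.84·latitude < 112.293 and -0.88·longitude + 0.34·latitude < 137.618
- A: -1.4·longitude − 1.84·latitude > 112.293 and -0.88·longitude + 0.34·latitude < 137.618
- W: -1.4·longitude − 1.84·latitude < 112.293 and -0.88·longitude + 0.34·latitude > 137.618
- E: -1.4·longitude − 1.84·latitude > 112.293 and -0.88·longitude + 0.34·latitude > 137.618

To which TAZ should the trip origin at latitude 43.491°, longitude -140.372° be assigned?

E

-1.4·-140.372 − 1.84·43.491 = 116.497, which is > 112.293
-0.88·-140.372 + 0.34·43.491 = 138.314, which is > 137.618
This sign pattern matches E.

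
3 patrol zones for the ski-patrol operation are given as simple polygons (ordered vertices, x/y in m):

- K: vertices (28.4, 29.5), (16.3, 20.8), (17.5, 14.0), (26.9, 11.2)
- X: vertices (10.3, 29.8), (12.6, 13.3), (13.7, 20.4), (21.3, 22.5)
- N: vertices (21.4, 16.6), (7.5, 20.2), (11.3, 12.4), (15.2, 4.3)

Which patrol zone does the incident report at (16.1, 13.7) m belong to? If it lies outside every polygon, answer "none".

N

Cast a ray rightward from (16.1, 13.7). For each polygon, the edges (by vertex number in listed order) whose endpoints lie on opposite sides of y = 13.7, where each meets that height, and whether that is right or left of the point:
K: 3–4 at x≈18.51 (right), 4–1 at x≈27.10 (right) → 2 crossings.
X: 1–2 at x≈12.54 (left), 2–3 at x≈12.66 (left) → 0 crossings.
N: 2–3 at x≈10.67 (left), 4–1 at x≈19.94 (right) → 1 crossing.
Only N has an odd count, so the point is inside N.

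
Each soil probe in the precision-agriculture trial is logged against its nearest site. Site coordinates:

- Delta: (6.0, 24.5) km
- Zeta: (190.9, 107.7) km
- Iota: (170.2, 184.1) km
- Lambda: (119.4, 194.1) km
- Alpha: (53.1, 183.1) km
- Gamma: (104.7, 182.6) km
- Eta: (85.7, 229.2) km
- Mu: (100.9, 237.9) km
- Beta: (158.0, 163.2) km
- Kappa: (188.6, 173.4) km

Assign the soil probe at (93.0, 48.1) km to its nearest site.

Squared distances to each site:
Delta: 8125.960; Zeta: 13136.570; Iota: 24455.840; Lambda: 22012.960; Alpha: 19817.010; Gamma: 18227.140; Eta: 32850.500; Mu: 36086.450; Beta: 17473.010; Kappa: 24839.450.
Minimum at Delta.

Delta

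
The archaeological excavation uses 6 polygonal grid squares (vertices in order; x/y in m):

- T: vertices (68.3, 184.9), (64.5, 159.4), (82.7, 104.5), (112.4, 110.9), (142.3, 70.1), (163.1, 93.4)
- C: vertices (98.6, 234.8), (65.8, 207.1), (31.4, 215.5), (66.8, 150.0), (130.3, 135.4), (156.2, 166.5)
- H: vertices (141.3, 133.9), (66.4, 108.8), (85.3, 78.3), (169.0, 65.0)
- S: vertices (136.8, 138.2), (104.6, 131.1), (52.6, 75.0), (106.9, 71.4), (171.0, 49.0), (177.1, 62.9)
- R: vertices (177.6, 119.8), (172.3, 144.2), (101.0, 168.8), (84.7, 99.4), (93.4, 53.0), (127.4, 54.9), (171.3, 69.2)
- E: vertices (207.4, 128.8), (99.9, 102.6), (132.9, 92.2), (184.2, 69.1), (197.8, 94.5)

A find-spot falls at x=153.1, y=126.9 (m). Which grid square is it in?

Cast a ray rightward from (153.1, 126.9). For each polygon, the edges (by vertex number in listed order) whose endpoints lie on opposite sides of y = 126.9, where each meets that height, and whether that is right or left of the point:
T: 2–3 at x≈75.27 (left), 6–1 at x≈128.39 (left) → 0 crossings.
C: no edge straddles that height → 0 crossings.
H: 1–2 at x≈120.41 (left), 4–1 at x≈144.11 (left) → 0 crossings.
S: 2–3 at x≈100.71 (left), 6–1 at x≈142.85 (left) → 0 crossings.
R: 1–2 at x≈176.06 (right), 3–4 at x≈91.16 (left) → 1 crossing.
E: 1–2 at x≈199.60 (right), 5–1 at x≈206.87 (right) → 2 crossings.
Only R has an odd count, so the point is inside R.

R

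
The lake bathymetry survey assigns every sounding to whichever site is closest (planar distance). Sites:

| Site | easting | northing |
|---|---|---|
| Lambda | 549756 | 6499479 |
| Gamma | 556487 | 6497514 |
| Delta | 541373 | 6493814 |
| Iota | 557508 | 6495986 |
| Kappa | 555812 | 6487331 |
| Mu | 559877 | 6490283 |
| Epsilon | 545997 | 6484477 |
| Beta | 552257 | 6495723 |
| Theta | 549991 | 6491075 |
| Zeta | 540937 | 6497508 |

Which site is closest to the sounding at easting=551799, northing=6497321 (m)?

Beta

Squared distances to each site:
Lambda: 8830813.000; Gamma: 22014593.000; Delta: 121000525.000; Iota: 34374906.000; Kappa: 115904269.000; Mu: 114787528.000; Epsilon: 198631540.000; Beta: 2763368.000; Theta: 42281380.000; Zeta: 118018013.000.
Minimum at Beta.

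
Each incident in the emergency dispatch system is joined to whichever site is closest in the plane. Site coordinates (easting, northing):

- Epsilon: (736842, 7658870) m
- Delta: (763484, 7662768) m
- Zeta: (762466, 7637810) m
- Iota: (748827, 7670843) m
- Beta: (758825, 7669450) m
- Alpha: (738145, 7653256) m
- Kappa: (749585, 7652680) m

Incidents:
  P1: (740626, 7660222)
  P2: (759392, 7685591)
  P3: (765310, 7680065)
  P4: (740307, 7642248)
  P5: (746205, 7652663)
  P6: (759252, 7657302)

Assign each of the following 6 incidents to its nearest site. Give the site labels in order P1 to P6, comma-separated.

P1 → Epsilon (d²=16146560.00)
P2 → Beta (d²=260853370.00)
P3 → Beta (d²=154733450.00)
P4 → Alpha (d²=125850308.00)
P5 → Kappa (d²=11424689.00)
P6 → Delta (d²=47786980.00)

Epsilon, Beta, Beta, Alpha, Kappa, Delta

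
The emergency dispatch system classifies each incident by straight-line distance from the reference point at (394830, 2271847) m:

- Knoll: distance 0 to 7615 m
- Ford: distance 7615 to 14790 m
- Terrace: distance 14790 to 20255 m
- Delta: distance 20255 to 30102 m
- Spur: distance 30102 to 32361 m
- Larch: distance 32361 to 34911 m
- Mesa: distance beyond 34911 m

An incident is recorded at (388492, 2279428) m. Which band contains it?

Ford

Distance = √((388492−394830)² + (2279428−2271847)²) = √(40170244.000 + 57471561.000) = 9881.387 m.
7615 ≤ 9881.387 < 14790 → Ford.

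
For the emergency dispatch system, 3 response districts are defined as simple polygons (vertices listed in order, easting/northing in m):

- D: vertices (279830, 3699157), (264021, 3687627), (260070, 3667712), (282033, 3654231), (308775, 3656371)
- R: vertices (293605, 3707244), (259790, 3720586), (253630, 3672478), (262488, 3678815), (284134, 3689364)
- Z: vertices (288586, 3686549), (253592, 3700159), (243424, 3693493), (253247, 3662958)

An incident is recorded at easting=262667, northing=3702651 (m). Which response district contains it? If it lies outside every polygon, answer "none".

Cast a ray rightward from (262667, 3702651). For each polygon, the edges (by vertex number in listed order) whose endpoints lie on opposite sides of northing = 3702651, where each meets that height, and whether that is right or left of the point:
D: no edge straddles that height → 0 crossings.
R: 2–3 at easting≈257493.5 (left), 5–1 at easting≈291172.1 (right) → 1 crossing.
Z: no edge straddles that height → 0 crossings.
Only R has an odd count, so the point is inside R.

R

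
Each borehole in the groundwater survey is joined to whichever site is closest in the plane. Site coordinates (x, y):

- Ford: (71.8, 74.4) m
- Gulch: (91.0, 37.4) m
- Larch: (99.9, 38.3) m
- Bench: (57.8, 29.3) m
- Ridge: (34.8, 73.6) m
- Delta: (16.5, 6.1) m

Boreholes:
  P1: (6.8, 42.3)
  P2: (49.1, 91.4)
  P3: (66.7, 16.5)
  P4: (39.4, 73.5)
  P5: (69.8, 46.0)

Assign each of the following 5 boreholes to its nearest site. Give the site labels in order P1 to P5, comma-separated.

Delta, Ridge, Bench, Ridge, Bench

P1 → Delta (d²=1404.53)
P2 → Ridge (d²=521.33)
P3 → Bench (d²=243.05)
P4 → Ridge (d²=21.17)
P5 → Bench (d²=422.89)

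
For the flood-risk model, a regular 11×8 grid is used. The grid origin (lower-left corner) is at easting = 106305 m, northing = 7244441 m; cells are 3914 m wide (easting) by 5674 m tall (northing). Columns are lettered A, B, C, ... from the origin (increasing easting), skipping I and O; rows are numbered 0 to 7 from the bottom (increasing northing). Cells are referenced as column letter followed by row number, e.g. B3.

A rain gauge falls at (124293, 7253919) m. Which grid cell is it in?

E1

Column index: ⌊(124293 − 106305) / 3914⌋ = ⌊4.596⌋ = 4 → column E
Row offset from origin: ⌊(7253919 − 7244441) / 5674⌋ = ⌊1.670⌋ = 1 → row 1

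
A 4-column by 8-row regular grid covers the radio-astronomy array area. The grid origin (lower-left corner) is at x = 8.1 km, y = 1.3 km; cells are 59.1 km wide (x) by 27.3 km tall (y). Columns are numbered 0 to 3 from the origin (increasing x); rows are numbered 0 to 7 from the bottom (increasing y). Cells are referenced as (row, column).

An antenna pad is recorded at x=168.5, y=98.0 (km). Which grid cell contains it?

Column index: ⌊(168.5 − 8.1) / 59.1⌋ = ⌊2.714⌋ = 2
Row offset from origin: ⌊(98.0 − 1.3) / 27.3⌋ = ⌊3.542⌋ = 3 → row 3

(3, 2)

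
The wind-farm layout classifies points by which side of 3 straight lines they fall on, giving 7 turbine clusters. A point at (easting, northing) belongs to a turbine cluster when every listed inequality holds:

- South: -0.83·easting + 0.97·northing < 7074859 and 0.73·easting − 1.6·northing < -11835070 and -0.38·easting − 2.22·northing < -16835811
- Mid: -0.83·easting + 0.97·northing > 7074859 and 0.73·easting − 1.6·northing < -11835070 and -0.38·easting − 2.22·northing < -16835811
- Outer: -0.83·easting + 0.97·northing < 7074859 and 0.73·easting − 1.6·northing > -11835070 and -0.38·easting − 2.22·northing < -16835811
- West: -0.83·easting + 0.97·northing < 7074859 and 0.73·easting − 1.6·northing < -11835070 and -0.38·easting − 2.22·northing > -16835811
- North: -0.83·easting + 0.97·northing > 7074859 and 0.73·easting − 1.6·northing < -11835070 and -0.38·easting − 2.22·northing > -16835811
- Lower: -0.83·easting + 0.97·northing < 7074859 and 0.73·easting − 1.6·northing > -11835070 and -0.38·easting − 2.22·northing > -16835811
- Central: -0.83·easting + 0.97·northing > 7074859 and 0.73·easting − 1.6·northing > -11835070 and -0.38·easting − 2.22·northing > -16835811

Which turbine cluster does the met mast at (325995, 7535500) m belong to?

Outer

-0.83·325995 + 0.97·7535500 = 7038859.150, which is < 7074859
0.73·325995 − 1.6·7535500 = -11818823.650, which is > -11835070
-0.38·325995 − 2.22·7535500 = -16852688.100, which is < -16835811
This sign pattern matches Outer.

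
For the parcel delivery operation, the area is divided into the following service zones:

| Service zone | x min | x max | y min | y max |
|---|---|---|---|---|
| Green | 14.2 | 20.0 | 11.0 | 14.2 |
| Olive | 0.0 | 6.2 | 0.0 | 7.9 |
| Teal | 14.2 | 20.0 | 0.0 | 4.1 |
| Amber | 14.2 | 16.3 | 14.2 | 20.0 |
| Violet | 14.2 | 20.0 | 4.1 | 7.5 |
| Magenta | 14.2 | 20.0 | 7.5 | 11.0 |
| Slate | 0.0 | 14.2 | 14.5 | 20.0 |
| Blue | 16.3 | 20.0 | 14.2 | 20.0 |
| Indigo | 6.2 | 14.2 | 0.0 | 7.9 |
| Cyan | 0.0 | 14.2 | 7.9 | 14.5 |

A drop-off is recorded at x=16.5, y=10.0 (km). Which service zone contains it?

The point has x = 16.5 and y = 10.0.
Only Magenta satisfies 14.2 ≤ x ≤ 20.0 and 7.5 ≤ y ≤ 11.0.

Magenta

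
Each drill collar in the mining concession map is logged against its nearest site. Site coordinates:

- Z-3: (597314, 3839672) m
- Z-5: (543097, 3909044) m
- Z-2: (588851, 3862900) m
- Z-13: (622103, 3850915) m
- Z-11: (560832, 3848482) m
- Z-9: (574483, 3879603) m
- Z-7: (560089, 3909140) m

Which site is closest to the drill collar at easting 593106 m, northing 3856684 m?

Squared distances to each site:
Z-3: 307115408.000; Z-5: 5242469681.000; Z-2: 56743681.000; Z-13: 874107370.000; Z-11: 1108883880.000; Z-9: 872096690.000; Z-7: 3841754225.000.
Minimum at Z-2.

Z-2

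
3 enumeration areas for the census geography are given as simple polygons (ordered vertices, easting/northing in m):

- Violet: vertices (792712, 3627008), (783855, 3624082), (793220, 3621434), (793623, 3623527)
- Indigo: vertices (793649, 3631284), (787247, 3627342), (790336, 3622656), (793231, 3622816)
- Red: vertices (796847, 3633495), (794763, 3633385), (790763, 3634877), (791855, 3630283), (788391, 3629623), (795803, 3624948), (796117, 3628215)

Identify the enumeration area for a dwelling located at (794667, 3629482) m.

Cast a ray rightward from (794667, 3629482). For each polygon, the edges (by vertex number in listed order) whose endpoints lie on opposite sides of northing = 3629482, where each meets that height, and whether that is right or left of the point:
Violet: no edge straddles that height → 0 crossings.
Indigo: 1–2 at easting≈790722.5 (left), 4–1 at easting≈793560.0 (left) → 0 crossings.
Red: 5–6 at easting≈788614.5 (left), 7–1 at easting≈796292.2 (right) → 1 crossing.
Only Red has an odd count, so the point is inside Red.

Red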